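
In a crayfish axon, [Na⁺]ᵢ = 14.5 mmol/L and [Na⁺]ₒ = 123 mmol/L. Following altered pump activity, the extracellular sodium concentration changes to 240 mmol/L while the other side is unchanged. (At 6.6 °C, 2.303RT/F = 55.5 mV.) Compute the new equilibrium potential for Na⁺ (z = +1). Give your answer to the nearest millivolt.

After the shift: [Na⁺]_out = 240, [Na⁺]_in = 14.5 mmol/L.
E_new = (55.5/1)·log₁₀(240/14.5) = 55.50 · (1.2188) = 67.65 mV

68 mV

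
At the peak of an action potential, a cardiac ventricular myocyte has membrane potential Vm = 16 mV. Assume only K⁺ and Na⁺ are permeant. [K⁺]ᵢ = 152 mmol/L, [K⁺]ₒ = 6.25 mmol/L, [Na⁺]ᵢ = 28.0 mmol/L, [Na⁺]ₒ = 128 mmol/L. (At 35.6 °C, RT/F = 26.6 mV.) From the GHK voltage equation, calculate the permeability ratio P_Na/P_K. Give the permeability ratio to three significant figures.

Let α = P_Na/P_K. GHK: Vm = 26.6·ln[(Kₒ + α·Naₒ)/(Kᵢ + α·Naᵢ)].
e^(Vm/26.6) = e^(16.0/26.6) = 1.8249
So 1.8249·(Kᵢ + α·Naᵢ) = Kₒ + α·Naₒ → α = (1.8249·152.0 − 6.25) / (128.0 − 1.8249·28.0)
α = (277.4 − 6.25) / (128.0 − 51.1) = 271.1/76.9 = 3.526

3.53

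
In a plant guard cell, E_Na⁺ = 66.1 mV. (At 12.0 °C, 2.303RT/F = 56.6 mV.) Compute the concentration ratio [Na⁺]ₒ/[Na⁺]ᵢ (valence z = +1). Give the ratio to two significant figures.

15

log₁₀([out]/[in]) = E·z/(56.6) = 66.1 × 1 / 56.6 = 1.1678
[out]/[in] = 10^(1.1678) = 14.72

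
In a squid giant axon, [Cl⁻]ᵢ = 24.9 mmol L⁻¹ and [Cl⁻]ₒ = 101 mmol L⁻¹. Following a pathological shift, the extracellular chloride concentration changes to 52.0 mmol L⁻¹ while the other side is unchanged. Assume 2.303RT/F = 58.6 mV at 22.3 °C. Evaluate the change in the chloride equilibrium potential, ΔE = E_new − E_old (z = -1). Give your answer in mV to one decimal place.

16.9 mV

E_old = (58.6/-1)·log₁₀(101/24.9) = -35.64 mV
E_new = (58.6/-1)·log₁₀(52.0/24.9) = -18.74 mV
ΔE = -18.74 − (-35.64) = 16.90 mV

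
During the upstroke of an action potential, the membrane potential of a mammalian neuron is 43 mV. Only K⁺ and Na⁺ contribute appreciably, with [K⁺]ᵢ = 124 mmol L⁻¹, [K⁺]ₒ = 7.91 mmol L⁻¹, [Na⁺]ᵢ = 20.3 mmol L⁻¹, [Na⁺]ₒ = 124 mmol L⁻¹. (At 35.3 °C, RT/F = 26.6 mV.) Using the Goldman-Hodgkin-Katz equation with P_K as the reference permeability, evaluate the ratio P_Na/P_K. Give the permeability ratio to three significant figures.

Let α = P_Na/P_K. GHK: Vm = 26.6·ln[(Kₒ + α·Naₒ)/(Kᵢ + α·Naᵢ)].
e^(Vm/26.6) = e^(43.0/26.6) = 5.0356
So 5.0356·(Kᵢ + α·Naᵢ) = Kₒ + α·Naₒ → α = (5.0356·124.0 − 7.91) / (124.0 − 5.0356·20.3)
α = (624.4 − 7.91) / (124.0 − 102.2) = 616.5/21.78 = 28.31

28.3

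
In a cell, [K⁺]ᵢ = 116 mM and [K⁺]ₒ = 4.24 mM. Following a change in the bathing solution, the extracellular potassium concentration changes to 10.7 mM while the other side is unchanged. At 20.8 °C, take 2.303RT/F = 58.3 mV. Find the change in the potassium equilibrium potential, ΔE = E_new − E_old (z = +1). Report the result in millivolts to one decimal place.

E_old = (58.3/1)·log₁₀(4.24/116) = -83.78 mV
E_new = (58.3/1)·log₁₀(10.7/116) = -60.34 mV
ΔE = -60.34 − (-83.78) = 23.44 mV

23.4 mV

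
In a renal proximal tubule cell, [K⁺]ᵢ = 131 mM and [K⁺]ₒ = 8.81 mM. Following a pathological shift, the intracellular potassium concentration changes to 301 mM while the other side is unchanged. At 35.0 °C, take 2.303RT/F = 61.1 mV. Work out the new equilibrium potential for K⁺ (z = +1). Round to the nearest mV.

-94 mV

After the shift: [K⁺]_out = 8.81, [K⁺]_in = 301 mM.
E_new = (61.1/1)·log₁₀(8.81/301) = 61.10 · (-1.5336) = -93.70 mV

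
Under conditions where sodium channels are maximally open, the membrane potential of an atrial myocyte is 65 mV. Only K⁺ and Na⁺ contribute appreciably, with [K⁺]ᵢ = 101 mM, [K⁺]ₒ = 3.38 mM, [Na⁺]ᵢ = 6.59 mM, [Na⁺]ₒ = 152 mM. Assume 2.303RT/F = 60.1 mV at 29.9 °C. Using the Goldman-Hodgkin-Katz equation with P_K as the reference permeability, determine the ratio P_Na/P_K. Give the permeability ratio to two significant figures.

Let α = P_Na/P_K. GHK: Vm = 60.1·log₁₀[(Kₒ + α·Naₒ)/(Kᵢ + α·Naᵢ)].
10^(Vm/60.1) = 10^(65.0/60.1) = 12.065
So 12.065·(Kᵢ + α·Naᵢ) = Kₒ + α·Naₒ → α = (12.065·101.0 − 3.38) / (152.0 − 12.065·6.59)
α = (1219 − 3.38) / (152.0 − 79.51) = 1215/72.49 = 16.76

17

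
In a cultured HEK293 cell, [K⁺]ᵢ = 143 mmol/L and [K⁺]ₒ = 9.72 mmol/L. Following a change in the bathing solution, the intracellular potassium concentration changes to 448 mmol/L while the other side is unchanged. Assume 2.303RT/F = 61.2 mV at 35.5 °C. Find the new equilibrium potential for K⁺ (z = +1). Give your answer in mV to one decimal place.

After the shift: [K⁺]_out = 9.72, [K⁺]_in = 448 mmol/L.
E_new = (61.2/1)·log₁₀(9.72/448) = 61.20 · (-1.6636) = -101.81 mV

-101.8 mV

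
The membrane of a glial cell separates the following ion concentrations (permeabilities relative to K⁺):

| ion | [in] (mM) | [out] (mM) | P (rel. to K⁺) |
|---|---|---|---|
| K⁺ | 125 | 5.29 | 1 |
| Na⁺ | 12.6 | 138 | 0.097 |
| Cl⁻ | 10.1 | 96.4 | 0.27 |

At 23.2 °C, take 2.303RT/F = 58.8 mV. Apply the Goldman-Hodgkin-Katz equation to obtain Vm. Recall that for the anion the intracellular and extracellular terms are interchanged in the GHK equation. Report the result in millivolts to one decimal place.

-50.1 mV

Vm = 58.8 · log₁₀[(Σ P·[cation]ₒ + Σ P·[anion]ᵢ) / (Σ P·[cation]ᵢ + Σ P·[anion]ₒ)]
Numerator = 1×5.29 + 0.097×138 + 0.27×10.1 = 21.4
Denominator = 1×125 + 0.097×12.6 + 0.27×96.4 = 152.3
Vm = 58.8 · log₁₀(0.14058) = 58.8 × (-0.8521) = -50.10 mV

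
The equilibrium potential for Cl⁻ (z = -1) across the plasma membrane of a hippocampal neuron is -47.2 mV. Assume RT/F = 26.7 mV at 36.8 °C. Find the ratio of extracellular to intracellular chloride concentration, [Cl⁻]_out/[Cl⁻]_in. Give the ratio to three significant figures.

5.86

ln([out]/[in]) = E·z/(26.7) = -47.2 × -1 / 26.7 = 1.7678
[out]/[in] = e^(1.7678) = 5.858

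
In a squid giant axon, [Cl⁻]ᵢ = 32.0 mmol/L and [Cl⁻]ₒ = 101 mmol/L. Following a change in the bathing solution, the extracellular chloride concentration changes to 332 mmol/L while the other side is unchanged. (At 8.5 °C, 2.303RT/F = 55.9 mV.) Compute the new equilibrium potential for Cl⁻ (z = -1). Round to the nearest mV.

-57 mV

After the shift: [Cl⁻]_out = 332, [Cl⁻]_in = 32.0 mmol/L.
E_new = (55.9/-1)·log₁₀(332/32.0) = -55.90 · (1.0160) = -56.79 mV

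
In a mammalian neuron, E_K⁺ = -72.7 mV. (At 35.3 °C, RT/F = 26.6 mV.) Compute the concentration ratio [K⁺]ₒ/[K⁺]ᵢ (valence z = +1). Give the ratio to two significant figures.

ln([out]/[in]) = E·z/(26.6) = -72.7 × 1 / 26.6 = -2.7331
[out]/[in] = e^(-2.7331) = 0.06502

0.065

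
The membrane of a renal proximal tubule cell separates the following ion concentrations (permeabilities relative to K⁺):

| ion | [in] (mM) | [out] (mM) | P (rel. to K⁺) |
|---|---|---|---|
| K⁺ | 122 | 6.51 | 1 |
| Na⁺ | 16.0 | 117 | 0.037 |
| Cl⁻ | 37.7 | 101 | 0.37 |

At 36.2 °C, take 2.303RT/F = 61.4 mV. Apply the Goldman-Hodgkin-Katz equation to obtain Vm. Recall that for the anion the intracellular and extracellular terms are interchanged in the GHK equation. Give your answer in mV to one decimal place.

Vm = 61.4 · log₁₀[(Σ P·[cation]ₒ + Σ P·[anion]ᵢ) / (Σ P·[cation]ᵢ + Σ P·[anion]ₒ)]
Numerator = 1×6.51 + 0.037×117 + 0.37×37.7 = 24.79
Denominator = 1×122 + 0.037×16.0 + 0.37×101 = 160
Vm = 61.4 · log₁₀(0.15496) = 61.4 × (-0.8098) = -49.72 mV

-49.7 mV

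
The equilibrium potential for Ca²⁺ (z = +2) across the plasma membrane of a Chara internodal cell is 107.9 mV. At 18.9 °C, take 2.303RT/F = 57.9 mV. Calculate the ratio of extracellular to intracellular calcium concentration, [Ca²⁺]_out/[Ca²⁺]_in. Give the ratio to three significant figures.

5330

log₁₀([out]/[in]) = E·z/(57.9) = 107.9 × 2 / 57.9 = 3.7271
[out]/[in] = 10^(3.7271) = 5335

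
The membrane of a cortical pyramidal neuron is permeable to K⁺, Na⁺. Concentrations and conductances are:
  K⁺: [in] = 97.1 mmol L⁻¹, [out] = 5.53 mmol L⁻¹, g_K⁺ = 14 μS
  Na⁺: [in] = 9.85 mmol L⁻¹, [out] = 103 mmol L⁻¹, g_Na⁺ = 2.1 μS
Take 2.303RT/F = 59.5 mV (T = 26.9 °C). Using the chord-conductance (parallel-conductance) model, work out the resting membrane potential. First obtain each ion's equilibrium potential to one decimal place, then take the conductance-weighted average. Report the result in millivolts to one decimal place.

E_K⁺ = (59.5/1)·log₁₀(5.53/97.1) = -74.0 mV
E_Na⁺ = (59.5/1)·log₁₀(103/9.85) = 60.7 mV
Vm = (Σ gᵢEᵢ)/(Σ gᵢ) = (14·-74.0 + 2.1·60.7) / (14 + 2.1)
= -908.53 / 16.1 = -56.43 mV

-56.4 mV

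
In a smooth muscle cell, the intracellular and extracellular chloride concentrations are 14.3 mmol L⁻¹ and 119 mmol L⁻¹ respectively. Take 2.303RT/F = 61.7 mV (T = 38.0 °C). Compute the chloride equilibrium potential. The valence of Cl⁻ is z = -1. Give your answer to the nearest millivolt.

-57 mV

E = (61.7/z) · log₁₀([Cl⁻]_out/[Cl⁻]_in) with z = -1.
For an anion, dividing by z = -1 reverses the sign.
= (61.7/-1) · log₁₀(119/14.3) = -61.70 · log₁₀(8.322)
= -61.70 · (0.9202) = -56.78 mV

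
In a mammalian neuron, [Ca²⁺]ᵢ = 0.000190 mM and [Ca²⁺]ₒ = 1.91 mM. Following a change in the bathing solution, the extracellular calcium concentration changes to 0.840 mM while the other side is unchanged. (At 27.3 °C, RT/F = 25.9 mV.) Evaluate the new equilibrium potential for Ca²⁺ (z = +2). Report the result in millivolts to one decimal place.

After the shift: [Ca²⁺]_out = 0.840, [Ca²⁺]_in = 0.000190 mM.
E_new = (25.9/2)·ln(0.840/0.000190) = 12.95 · (8.3941) = 108.70 mV

108.7 mV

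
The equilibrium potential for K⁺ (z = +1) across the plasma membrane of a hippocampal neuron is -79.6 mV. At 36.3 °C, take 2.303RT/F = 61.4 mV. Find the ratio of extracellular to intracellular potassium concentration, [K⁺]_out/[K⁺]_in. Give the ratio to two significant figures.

0.051

log₁₀([out]/[in]) = E·z/(61.4) = -79.6 × 1 / 61.4 = -1.2964
[out]/[in] = 10^(-1.2964) = 0.05053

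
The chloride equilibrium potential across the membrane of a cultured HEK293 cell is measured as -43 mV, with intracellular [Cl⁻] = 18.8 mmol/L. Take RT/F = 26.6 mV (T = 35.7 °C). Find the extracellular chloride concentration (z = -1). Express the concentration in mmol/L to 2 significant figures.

95 mmol/L

Nernst: E = (26.6/-1) · ln([out]/[in]), so ln([out]/[in]) = -43.0 × -1 / 26.6 = 1.6165.
[out]/[in] = e^(1.6165) = 5.036.
[out] = 5.036 × 18.8 = 94.67 mmol/L.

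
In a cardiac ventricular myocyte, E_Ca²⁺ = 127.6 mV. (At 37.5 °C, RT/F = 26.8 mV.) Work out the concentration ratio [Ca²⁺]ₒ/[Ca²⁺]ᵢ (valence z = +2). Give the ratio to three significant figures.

ln([out]/[in]) = E·z/(26.8) = 127.6 × 2 / 26.8 = 9.5224
[out]/[in] = e^(9.5224) = 1.366e+04

13700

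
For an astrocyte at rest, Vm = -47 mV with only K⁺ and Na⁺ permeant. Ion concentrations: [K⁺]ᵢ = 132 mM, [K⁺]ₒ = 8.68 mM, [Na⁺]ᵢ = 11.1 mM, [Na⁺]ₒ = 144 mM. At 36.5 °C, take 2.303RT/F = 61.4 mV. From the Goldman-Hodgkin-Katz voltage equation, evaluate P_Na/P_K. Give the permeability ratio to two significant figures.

Let α = P_Na/P_K. GHK: Vm = 61.4·log₁₀[(Kₒ + α·Naₒ)/(Kᵢ + α·Naᵢ)].
10^(Vm/61.4) = 10^(-47.0/61.4) = 0.1716
So 0.1716·(Kᵢ + α·Naᵢ) = Kₒ + α·Naₒ → α = (0.1716·132.0 − 8.68) / (144.0 − 0.1716·11.1)
α = (22.65 − 8.68) / (144.0 − 1.905) = 13.97/142.1 = 0.09833

0.098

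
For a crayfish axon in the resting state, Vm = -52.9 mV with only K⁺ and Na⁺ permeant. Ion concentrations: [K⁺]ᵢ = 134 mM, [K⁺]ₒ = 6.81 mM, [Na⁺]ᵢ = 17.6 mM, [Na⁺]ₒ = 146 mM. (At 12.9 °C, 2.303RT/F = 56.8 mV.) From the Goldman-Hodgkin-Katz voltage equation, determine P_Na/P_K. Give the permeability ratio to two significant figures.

0.062

Let α = P_Na/P_K. GHK: Vm = 56.8·log₁₀[(Kₒ + α·Naₒ)/(Kᵢ + α·Naᵢ)].
10^(Vm/56.8) = 10^(-52.9/56.8) = 0.11713
So 0.11713·(Kᵢ + α·Naᵢ) = Kₒ + α·Naₒ → α = (0.11713·134.0 − 6.81) / (146.0 − 0.11713·17.6)
α = (15.7 − 6.81) / (146.0 − 2.061) = 8.885/143.9 = 0.06173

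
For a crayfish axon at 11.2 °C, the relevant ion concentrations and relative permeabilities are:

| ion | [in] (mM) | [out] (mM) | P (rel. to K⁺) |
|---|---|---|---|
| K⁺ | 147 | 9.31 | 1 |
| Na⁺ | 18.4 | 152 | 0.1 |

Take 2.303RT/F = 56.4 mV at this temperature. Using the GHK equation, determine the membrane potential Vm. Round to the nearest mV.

Vm = 56.4 · log₁₀[(Σ P·[cation]ₒ + Σ P·[anion]ᵢ) / (Σ P·[cation]ᵢ + Σ P·[anion]ₒ)]
Numerator = 1×9.31 + 0.1×152 = 24.51
Denominator = 1×147 + 0.1×18.4 = 148.8
Vm = 56.4 · log₁₀(0.16467) = 56.4 × (-0.7834) = -44.18 mV

-44 mV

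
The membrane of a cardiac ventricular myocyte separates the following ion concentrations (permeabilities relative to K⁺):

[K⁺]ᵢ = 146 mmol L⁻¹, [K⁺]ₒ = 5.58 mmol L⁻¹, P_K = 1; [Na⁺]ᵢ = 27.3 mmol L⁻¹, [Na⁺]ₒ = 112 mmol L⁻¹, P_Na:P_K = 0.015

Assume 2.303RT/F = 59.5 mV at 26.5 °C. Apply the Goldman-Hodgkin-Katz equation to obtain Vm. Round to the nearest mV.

Vm = 59.5 · log₁₀[(Σ P·[cation]ₒ + Σ P·[anion]ᵢ) / (Σ P·[cation]ᵢ + Σ P·[anion]ₒ)]
Numerator = 1×5.58 + 0.015×112 = 7.26
Denominator = 1×146 + 0.015×27.3 = 146.4
Vm = 59.5 · log₁₀(0.049587) = 59.5 × (-1.3046) = -77.63 mV

-78 mV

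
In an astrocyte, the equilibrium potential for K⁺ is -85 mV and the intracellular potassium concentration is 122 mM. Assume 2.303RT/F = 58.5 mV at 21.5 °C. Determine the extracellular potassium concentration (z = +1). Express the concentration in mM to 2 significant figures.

Nernst: E = (58.5/1) · log₁₀([out]/[in]), so log₁₀([out]/[in]) = -85.0 × 1 / 58.5 = -1.4530.
[out]/[in] = 10^(-1.4530) = 0.03524.
[out] = 0.03524 × 122 = 4.299 mM.

4.3 mM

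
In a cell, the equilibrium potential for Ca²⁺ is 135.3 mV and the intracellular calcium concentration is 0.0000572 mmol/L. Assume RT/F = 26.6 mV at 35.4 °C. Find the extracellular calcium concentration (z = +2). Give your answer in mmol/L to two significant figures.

1.5 mmol/L

Nernst: E = (26.6/2) · ln([out]/[in]), so ln([out]/[in]) = 135.3 × 2 / 26.6 = 10.1729.
[out]/[in] = e^(10.1729) = 2.618e+04.
[out] = 2.618e+04 × 0.0000572 = 1.498 mmol/L.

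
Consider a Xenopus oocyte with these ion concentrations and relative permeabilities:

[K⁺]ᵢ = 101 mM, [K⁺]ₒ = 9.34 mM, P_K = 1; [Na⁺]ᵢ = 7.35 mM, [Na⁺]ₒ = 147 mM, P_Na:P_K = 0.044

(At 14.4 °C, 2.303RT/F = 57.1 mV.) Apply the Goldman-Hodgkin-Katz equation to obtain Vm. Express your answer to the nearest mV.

-46 mV

Vm = 57.1 · log₁₀[(Σ P·[cation]ₒ + Σ P·[anion]ᵢ) / (Σ P·[cation]ᵢ + Σ P·[anion]ₒ)]
Numerator = 1×9.34 + 0.044×147 = 15.81
Denominator = 1×101 + 0.044×7.35 = 101.3
Vm = 57.1 · log₁₀(0.15602) = 57.1 × (-0.8068) = -46.07 mV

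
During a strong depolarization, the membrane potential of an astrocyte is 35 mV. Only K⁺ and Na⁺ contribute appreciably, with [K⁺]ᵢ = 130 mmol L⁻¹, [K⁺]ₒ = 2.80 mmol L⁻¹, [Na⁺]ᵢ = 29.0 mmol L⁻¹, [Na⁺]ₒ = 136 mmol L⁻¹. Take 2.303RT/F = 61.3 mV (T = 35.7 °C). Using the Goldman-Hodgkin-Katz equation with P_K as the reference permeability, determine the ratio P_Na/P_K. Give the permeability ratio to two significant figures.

17

Let α = P_Na/P_K. GHK: Vm = 61.3·log₁₀[(Kₒ + α·Naₒ)/(Kᵢ + α·Naᵢ)].
10^(Vm/61.3) = 10^(35.0/61.3) = 3.7236
So 3.7236·(Kᵢ + α·Naᵢ) = Kₒ + α·Naₒ → α = (3.7236·130.0 − 2.8) / (136.0 − 3.7236·29.0)
α = (484.1 − 2.8) / (136.0 − 108) = 481.3/28.02 = 17.18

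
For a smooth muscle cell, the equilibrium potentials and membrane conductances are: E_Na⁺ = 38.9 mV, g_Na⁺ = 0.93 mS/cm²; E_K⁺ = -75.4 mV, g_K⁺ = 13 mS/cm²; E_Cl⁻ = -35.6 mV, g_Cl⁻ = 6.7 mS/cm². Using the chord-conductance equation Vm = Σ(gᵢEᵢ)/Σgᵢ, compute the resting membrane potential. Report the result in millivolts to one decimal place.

-57.3 mV

Σ gᵢEᵢ = 0.93·(38.9) + 13·(-75.4) + 6.7·(-35.6) = -1182.54
Σ gᵢ = 0.93 + 13 + 6.7 = 20.63
Vm = -1182.54 / 20.63 = -57.32 mV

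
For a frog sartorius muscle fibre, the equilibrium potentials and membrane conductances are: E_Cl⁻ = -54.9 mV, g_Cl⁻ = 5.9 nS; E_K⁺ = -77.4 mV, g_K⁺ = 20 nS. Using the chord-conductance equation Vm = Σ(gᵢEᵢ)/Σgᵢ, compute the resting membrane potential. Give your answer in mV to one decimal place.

Σ gᵢEᵢ = 5.9·(-54.9) + 20·(-77.4) = -1871.91
Σ gᵢ = 5.9 + 20 = 25.9
Vm = -1871.91 / 25.9 = -72.27 mV

-72.3 mV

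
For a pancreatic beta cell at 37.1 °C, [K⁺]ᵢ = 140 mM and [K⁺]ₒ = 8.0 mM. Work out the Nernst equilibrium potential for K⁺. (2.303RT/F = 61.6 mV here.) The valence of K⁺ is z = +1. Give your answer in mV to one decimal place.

-76.6 mV

E = (61.6/z) · log₁₀([K⁺]_out/[K⁺]_in) with z = +1.
= (61.6/1) · log₁₀(8.0/140) = 61.60 · log₁₀(0.05714)
= 61.60 · (-1.2430) = -76.57 mV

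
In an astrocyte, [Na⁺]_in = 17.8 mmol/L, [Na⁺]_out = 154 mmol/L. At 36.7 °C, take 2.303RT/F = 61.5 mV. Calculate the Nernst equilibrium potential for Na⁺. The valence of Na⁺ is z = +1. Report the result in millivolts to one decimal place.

E = (61.5/z) · log₁₀([Na⁺]_out/[Na⁺]_in) with z = +1.
= (61.5/1) · log₁₀(154/17.8) = 61.50 · log₁₀(8.652)
= 61.50 · (0.9371) = 57.63 mV

57.6 mV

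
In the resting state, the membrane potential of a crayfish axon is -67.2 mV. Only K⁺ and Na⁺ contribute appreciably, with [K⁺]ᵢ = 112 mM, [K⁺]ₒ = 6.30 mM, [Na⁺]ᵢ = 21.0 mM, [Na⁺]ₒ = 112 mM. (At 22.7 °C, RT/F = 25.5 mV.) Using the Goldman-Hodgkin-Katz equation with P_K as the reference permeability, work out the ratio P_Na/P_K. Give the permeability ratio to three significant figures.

Let α = P_Na/P_K. GHK: Vm = 25.5·ln[(Kₒ + α·Naₒ)/(Kᵢ + α·Naᵢ)].
e^(Vm/25.5) = e^(-67.2/25.5) = 0.071698
So 0.071698·(Kᵢ + α·Naᵢ) = Kₒ + α·Naₒ → α = (0.071698·112.0 − 6.3) / (112.0 − 0.071698·21.0)
α = (8.03 − 6.3) / (112.0 − 1.506) = 1.73/110.5 = 0.01566

0.0157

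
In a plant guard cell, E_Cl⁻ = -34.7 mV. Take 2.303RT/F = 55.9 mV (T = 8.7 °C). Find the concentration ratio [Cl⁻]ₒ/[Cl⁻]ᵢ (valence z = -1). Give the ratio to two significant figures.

log₁₀([out]/[in]) = E·z/(55.9) = -34.7 × -1 / 55.9 = 0.6208
[out]/[in] = 10^(0.6208) = 4.176

4.2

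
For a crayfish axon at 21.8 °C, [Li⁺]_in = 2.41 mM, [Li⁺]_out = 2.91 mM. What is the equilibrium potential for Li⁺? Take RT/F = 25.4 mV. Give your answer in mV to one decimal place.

4.8 mV

E = (25.4/z) · ln([Li⁺]_out/[Li⁺]_in) with z = +1.
= (25.4/1) · ln(2.91/2.41) = 25.40 · ln(1.207)
= 25.40 · (0.1885) = 4.79 mV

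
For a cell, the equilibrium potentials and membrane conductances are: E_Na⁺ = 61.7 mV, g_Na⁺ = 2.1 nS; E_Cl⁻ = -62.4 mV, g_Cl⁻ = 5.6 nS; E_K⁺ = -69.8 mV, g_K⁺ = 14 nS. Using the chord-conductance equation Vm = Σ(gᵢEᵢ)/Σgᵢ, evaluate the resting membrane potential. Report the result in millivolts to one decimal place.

Σ gᵢEᵢ = 2.1·(61.7) + 5.6·(-62.4) + 14·(-69.8) = -1197.07
Σ gᵢ = 2.1 + 5.6 + 14 = 21.7
Vm = -1197.07 / 21.7 = -55.16 mV

-55.2 mV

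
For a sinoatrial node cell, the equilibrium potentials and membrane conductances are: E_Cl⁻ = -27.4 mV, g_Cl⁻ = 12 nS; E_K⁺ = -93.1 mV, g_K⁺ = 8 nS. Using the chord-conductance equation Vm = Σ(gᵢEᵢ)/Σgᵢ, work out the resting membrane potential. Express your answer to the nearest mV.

Σ gᵢEᵢ = 12·(-27.4) + 8·(-93.1) = -1073.60
Σ gᵢ = 12 + 8 = 20
Vm = -1073.60 / 20 = -53.68 mV

-54 mV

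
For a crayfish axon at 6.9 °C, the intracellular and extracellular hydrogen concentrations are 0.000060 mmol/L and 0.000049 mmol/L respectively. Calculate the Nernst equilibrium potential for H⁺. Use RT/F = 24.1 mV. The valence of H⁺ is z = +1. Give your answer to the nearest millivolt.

E = (24.1/z) · ln([H⁺]_out/[H⁺]_in) with z = +1.
= (24.1/1) · ln(0.000049/0.000060) = 24.10 · ln(0.8167)
= 24.10 · (-0.2025) = -4.88 mV

-5 mV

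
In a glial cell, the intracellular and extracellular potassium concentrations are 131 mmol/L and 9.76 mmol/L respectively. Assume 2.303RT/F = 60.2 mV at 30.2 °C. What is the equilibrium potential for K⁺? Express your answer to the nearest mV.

E = (60.2/z) · log₁₀([K⁺]_out/[K⁺]_in) with z = +1.
= (60.2/1) · log₁₀(9.76/131) = 60.20 · log₁₀(0.0745)
= 60.20 · (-1.1278) = -67.89 mV

-68 mV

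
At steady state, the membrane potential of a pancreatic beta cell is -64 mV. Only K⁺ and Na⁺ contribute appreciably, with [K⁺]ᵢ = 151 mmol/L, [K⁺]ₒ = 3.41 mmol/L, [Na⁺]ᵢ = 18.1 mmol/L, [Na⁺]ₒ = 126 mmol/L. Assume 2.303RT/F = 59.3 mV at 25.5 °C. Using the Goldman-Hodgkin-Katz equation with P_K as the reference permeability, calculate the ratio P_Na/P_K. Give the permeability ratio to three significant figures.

Let α = P_Na/P_K. GHK: Vm = 59.3·log₁₀[(Kₒ + α·Naₒ)/(Kᵢ + α·Naᵢ)].
10^(Vm/59.3) = 10^(-64.0/59.3) = 0.083319
So 0.083319·(Kᵢ + α·Naᵢ) = Kₒ + α·Naₒ → α = (0.083319·151.0 − 3.41) / (126.0 − 0.083319·18.1)
α = (12.58 − 3.41) / (126.0 − 1.508) = 9.171/124.5 = 0.07367

0.0737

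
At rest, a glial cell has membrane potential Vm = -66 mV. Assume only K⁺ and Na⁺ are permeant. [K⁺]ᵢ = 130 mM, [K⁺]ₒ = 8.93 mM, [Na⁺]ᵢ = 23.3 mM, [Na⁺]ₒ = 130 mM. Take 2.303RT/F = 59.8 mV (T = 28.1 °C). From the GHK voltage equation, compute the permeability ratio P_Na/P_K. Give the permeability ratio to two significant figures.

0.010

Let α = P_Na/P_K. GHK: Vm = 59.8·log₁₀[(Kₒ + α·Naₒ)/(Kᵢ + α·Naᵢ)].
10^(Vm/59.8) = 10^(-66.0/59.8) = 0.078763
So 0.078763·(Kᵢ + α·Naᵢ) = Kₒ + α·Naₒ → α = (0.078763·130.0 − 8.93) / (130.0 − 0.078763·23.3)
α = (10.24 − 8.93) / (130.0 − 1.835) = 1.309/128.2 = 0.01021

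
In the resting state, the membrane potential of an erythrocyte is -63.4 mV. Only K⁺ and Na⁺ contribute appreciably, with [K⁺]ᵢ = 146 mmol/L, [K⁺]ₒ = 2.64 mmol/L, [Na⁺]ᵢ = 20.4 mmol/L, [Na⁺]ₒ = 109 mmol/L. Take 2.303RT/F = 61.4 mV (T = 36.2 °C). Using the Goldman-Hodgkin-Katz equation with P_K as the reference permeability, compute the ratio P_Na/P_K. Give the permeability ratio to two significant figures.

Let α = P_Na/P_K. GHK: Vm = 61.4·log₁₀[(Kₒ + α·Naₒ)/(Kᵢ + α·Naᵢ)].
10^(Vm/61.4) = 10^(-63.4/61.4) = 0.092774
So 0.092774·(Kᵢ + α·Naᵢ) = Kₒ + α·Naₒ → α = (0.092774·146.0 − 2.64) / (109.0 − 0.092774·20.4)
α = (13.55 − 2.64) / (109.0 − 1.893) = 10.91/107.1 = 0.1018

0.10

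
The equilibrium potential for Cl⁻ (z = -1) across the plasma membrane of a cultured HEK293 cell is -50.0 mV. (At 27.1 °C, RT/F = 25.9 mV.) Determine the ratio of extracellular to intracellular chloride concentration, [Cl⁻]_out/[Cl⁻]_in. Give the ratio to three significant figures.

6.89

ln([out]/[in]) = E·z/(25.9) = -50.0 × -1 / 25.9 = 1.9305
[out]/[in] = e^(1.9305) = 6.893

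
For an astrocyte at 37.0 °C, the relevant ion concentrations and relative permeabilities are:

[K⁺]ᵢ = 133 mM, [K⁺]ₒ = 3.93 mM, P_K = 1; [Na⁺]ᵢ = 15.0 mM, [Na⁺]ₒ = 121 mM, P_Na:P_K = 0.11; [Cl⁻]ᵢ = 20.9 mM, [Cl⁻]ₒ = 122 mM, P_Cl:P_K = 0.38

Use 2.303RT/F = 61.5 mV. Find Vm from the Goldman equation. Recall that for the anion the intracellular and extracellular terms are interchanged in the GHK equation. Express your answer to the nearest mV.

-53 mV

Vm = 61.5 · log₁₀[(Σ P·[cation]ₒ + Σ P·[anion]ᵢ) / (Σ P·[cation]ᵢ + Σ P·[anion]ₒ)]
Numerator = 1×3.93 + 0.11×121 + 0.38×20.9 = 25.18
Denominator = 1×133 + 0.11×15.0 + 0.38×122 = 181
Vm = 61.5 · log₁₀(0.13912) = 61.5 × (-0.8566) = -52.68 mV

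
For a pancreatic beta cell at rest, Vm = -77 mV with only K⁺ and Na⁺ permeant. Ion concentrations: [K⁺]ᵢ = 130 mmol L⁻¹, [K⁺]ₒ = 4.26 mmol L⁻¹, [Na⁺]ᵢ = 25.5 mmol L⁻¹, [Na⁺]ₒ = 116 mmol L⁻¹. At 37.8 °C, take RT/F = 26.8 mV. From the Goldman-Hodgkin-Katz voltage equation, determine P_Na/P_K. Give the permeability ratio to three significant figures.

Let α = P_Na/P_K. GHK: Vm = 26.8·ln[(Kₒ + α·Naₒ)/(Kᵢ + α·Naᵢ)].
e^(Vm/26.8) = e^(-77.0/26.8) = 0.056521
So 0.056521·(Kᵢ + α·Naᵢ) = Kₒ + α·Naₒ → α = (0.056521·130.0 − 4.26) / (116.0 − 0.056521·25.5)
α = (7.348 − 4.26) / (116.0 − 1.441) = 3.088/114.6 = 0.02695

0.0270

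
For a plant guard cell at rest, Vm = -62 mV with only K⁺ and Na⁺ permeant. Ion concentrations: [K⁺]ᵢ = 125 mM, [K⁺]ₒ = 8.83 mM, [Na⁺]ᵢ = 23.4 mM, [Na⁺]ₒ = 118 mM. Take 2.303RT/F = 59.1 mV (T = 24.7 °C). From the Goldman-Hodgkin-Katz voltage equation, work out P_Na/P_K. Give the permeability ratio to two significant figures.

Let α = P_Na/P_K. GHK: Vm = 59.1·log₁₀[(Kₒ + α·Naₒ)/(Kᵢ + α·Naᵢ)].
10^(Vm/59.1) = 10^(-62.0/59.1) = 0.089316
So 0.089316·(Kᵢ + α·Naᵢ) = Kₒ + α·Naₒ → α = (0.089316·125.0 − 8.83) / (118.0 − 0.089316·23.4)
α = (11.16 − 8.83) / (118.0 − 2.09) = 2.335/115.9 = 0.02014

0.020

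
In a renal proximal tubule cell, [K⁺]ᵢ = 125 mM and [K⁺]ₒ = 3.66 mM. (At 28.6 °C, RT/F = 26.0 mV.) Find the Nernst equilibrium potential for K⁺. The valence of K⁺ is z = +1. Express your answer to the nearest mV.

E = (26.0/z) · ln([K⁺]_out/[K⁺]_in) with z = +1.
= (26.0/1) · ln(3.66/125) = 26.00 · ln(0.02928)
= 26.00 · (-3.5309) = -91.80 mV

-92 mV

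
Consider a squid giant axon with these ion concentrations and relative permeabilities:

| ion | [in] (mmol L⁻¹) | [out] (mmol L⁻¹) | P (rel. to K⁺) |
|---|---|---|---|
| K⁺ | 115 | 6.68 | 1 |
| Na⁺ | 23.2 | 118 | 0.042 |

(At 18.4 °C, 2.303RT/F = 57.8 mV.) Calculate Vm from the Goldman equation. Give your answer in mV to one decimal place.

Vm = 57.8 · log₁₀[(Σ P·[cation]ₒ + Σ P·[anion]ᵢ) / (Σ P·[cation]ᵢ + Σ P·[anion]ₒ)]
Numerator = 1×6.68 + 0.042×118 = 11.64
Denominator = 1×115 + 0.042×23.2 = 116
Vm = 57.8 · log₁₀(0.10033) = 57.8 × (-0.9986) = -57.72 mV

-57.7 mV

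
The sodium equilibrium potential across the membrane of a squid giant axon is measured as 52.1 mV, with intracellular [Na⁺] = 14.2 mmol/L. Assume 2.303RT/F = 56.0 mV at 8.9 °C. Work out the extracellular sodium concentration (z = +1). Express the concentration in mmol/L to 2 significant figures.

120 mmol/L

Nernst: E = (56.0/1) · log₁₀([out]/[in]), so log₁₀([out]/[in]) = 52.1 × 1 / 56.0 = 0.9304.
[out]/[in] = 10^(0.9304) = 8.518.
[out] = 8.518 × 14.2 = 121 mmol/L.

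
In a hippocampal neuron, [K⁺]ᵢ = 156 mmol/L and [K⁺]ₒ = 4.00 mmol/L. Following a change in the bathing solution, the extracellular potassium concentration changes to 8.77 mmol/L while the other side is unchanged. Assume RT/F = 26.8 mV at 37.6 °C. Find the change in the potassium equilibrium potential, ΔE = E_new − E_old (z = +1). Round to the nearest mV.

E_old = (26.8/1)·ln(4.00/156) = -98.18 mV
E_new = (26.8/1)·ln(8.77/156) = -77.14 mV
ΔE = -77.14 − (-98.18) = 21.04 mV

21 mV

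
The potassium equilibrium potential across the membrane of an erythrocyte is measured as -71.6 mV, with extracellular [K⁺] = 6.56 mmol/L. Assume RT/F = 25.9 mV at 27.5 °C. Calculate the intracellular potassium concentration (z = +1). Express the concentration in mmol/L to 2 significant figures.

100 mmol/L

Nernst: E = (25.9/1) · ln([out]/[in]), so ln([out]/[in]) = -71.6 × 1 / 25.9 = -2.7645.
[out]/[in] = e^(-2.7645) = 0.06301.
[in] = 6.56 / 0.06301 = 104.1 mmol/L.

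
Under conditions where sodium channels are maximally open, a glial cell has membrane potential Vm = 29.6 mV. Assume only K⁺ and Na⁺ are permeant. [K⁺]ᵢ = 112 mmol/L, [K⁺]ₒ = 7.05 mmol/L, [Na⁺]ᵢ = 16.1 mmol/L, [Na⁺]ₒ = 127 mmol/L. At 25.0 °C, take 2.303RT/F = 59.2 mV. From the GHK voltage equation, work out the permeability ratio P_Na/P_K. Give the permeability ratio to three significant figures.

Let α = P_Na/P_K. GHK: Vm = 59.2·log₁₀[(Kₒ + α·Naₒ)/(Kᵢ + α·Naᵢ)].
10^(Vm/59.2) = 10^(29.6/59.2) = 3.1623
So 3.1623·(Kᵢ + α·Naᵢ) = Kₒ + α·Naₒ → α = (3.1623·112.0 − 7.05) / (127.0 − 3.1623·16.1)
α = (354.2 − 7.05) / (127.0 − 50.91) = 347.1/76.09 = 4.562

4.56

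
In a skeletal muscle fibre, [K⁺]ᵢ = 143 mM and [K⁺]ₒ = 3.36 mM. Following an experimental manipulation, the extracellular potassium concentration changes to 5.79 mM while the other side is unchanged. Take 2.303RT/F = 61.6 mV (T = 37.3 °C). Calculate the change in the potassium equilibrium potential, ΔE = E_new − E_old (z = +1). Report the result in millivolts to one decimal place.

E_old = (61.6/1)·log₁₀(3.36/143) = -100.35 mV
E_new = (61.6/1)·log₁₀(5.79/143) = -85.79 mV
ΔE = -85.79 − (-100.35) = 14.56 mV

14.6 mV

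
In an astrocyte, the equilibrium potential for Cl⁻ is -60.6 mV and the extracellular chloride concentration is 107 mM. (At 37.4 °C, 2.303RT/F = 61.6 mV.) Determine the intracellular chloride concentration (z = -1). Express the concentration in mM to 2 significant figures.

Nernst: E = (61.6/-1) · log₁₀([out]/[in]), so log₁₀([out]/[in]) = -60.6 × -1 / 61.6 = 0.9838.
[out]/[in] = 10^(0.9838) = 9.633.
[in] = 107 / 9.633 = 11.11 mM.

11 mM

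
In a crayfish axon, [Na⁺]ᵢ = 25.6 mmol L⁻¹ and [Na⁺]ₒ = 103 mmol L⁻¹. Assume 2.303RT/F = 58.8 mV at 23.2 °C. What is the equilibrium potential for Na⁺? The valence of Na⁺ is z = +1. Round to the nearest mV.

36 mV

E = (58.8/z) · log₁₀([Na⁺]_out/[Na⁺]_in) with z = +1.
= (58.8/1) · log₁₀(103/25.6) = 58.80 · log₁₀(4.023)
= 58.80 · (0.6046) = 35.55 mV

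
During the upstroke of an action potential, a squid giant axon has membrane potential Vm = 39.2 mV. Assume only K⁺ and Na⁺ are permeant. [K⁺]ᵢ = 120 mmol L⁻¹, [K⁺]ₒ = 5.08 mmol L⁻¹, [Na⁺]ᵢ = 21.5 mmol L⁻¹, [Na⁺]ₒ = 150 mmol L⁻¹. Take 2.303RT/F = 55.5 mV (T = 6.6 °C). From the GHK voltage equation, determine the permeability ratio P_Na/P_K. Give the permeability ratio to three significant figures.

Let α = P_Na/P_K. GHK: Vm = 55.5·log₁₀[(Kₒ + α·Naₒ)/(Kᵢ + α·Naᵢ)].
10^(Vm/55.5) = 10^(39.2/55.5) = 5.0852
So 5.0852·(Kᵢ + α·Naᵢ) = Kₒ + α·Naₒ → α = (5.0852·120.0 − 5.08) / (150.0 − 5.0852·21.5)
α = (610.2 − 5.08) / (150.0 − 109.3) = 605.1/40.67 = 14.88

14.9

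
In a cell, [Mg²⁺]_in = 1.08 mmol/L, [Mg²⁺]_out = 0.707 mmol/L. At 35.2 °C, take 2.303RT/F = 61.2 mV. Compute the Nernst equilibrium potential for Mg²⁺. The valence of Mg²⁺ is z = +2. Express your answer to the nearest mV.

E = (61.2/z) · log₁₀([Mg²⁺]_out/[Mg²⁺]_in) with z = +2.
= (61.2/2) · log₁₀(0.707/1.08) = 30.60 · log₁₀(0.6546)
= 30.60 · (-0.1840) = -5.63 mV

-6 mV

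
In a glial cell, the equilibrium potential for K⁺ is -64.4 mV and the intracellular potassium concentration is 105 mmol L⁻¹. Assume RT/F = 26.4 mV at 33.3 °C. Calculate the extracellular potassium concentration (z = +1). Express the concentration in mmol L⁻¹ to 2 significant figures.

Nernst: E = (26.4/1) · ln([out]/[in]), so ln([out]/[in]) = -64.4 × 1 / 26.4 = -2.4394.
[out]/[in] = e^(-2.4394) = 0.08721.
[out] = 0.08721 × 105 = 9.157 mmol L⁻¹.

9.2 mmol L⁻¹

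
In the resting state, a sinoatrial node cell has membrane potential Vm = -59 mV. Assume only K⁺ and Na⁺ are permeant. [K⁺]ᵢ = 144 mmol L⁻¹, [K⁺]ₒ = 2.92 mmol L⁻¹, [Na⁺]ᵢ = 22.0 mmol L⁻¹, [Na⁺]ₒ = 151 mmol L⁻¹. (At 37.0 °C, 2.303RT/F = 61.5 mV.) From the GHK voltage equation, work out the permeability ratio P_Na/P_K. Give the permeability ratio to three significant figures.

0.0868

Let α = P_Na/P_K. GHK: Vm = 61.5·log₁₀[(Kₒ + α·Naₒ)/(Kᵢ + α·Naᵢ)].
10^(Vm/61.5) = 10^(-59.0/61.5) = 0.10981
So 0.10981·(Kᵢ + α·Naᵢ) = Kₒ + α·Naₒ → α = (0.10981·144.0 − 2.92) / (151.0 − 0.10981·22.0)
α = (15.81 − 2.92) / (151.0 − 2.416) = 12.89/148.6 = 0.08677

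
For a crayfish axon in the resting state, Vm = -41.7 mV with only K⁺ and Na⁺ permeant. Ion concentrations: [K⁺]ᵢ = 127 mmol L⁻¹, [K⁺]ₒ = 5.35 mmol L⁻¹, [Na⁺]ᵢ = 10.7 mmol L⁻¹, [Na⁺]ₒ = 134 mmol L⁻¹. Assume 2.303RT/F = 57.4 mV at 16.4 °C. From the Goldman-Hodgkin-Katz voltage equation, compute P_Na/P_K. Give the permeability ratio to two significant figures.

Let α = P_Na/P_K. GHK: Vm = 57.4·log₁₀[(Kₒ + α·Naₒ)/(Kᵢ + α·Naᵢ)].
10^(Vm/57.4) = 10^(-41.7/57.4) = 0.18772
So 0.18772·(Kᵢ + α·Naᵢ) = Kₒ + α·Naₒ → α = (0.18772·127.0 − 5.35) / (134.0 − 0.18772·10.7)
α = (23.84 − 5.35) / (134.0 − 2.009) = 18.49/132 = 0.1401

0.14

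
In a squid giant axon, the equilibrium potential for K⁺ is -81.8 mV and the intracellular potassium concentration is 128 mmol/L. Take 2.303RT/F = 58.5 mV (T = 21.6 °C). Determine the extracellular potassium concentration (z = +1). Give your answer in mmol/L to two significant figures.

5.1 mmol/L

Nernst: E = (58.5/1) · log₁₀([out]/[in]), so log₁₀([out]/[in]) = -81.8 × 1 / 58.5 = -1.3983.
[out]/[in] = 10^(-1.3983) = 0.03997.
[out] = 0.03997 × 128 = 5.116 mmol/L.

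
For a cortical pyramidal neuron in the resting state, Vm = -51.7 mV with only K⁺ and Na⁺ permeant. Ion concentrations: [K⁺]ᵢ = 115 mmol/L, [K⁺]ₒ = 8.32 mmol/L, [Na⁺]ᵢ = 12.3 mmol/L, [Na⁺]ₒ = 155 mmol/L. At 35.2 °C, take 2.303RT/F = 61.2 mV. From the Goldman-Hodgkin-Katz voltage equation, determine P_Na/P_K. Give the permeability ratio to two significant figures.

0.053

Let α = P_Na/P_K. GHK: Vm = 61.2·log₁₀[(Kₒ + α·Naₒ)/(Kᵢ + α·Naᵢ)].
10^(Vm/61.2) = 10^(-51.7/61.2) = 0.14296
So 0.14296·(Kᵢ + α·Naᵢ) = Kₒ + α·Naₒ → α = (0.14296·115.0 − 8.32) / (155.0 − 0.14296·12.3)
α = (16.44 − 8.32) / (155.0 − 1.758) = 8.121/153.2 = 0.05299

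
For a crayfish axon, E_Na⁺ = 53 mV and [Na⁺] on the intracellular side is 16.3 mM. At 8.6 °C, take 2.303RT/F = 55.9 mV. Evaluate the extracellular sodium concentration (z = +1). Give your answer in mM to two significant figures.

140 mM

Nernst: E = (55.9/1) · log₁₀([out]/[in]), so log₁₀([out]/[in]) = 53.0 × 1 / 55.9 = 0.9481.
[out]/[in] = 10^(0.9481) = 8.874.
[out] = 8.874 × 16.3 = 144.6 mM.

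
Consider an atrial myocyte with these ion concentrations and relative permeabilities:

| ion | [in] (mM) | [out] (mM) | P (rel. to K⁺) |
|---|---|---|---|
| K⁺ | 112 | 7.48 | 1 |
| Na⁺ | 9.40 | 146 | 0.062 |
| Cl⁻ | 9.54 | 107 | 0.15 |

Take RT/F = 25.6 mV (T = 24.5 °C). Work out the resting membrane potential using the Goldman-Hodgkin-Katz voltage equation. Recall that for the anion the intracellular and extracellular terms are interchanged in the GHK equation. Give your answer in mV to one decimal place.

-50.4 mV

Vm = 25.6 · ln[(Σ P·[cation]ₒ + Σ P·[anion]ᵢ) / (Σ P·[cation]ᵢ + Σ P·[anion]ₒ)]
Numerator = 1×7.48 + 0.062×146 + 0.15×9.54 = 17.96
Denominator = 1×112 + 0.062×9.40 + 0.15×107 = 128.6
Vm = 25.6 · ln(0.13965) = 25.6 × (-1.9686) = -50.40 mV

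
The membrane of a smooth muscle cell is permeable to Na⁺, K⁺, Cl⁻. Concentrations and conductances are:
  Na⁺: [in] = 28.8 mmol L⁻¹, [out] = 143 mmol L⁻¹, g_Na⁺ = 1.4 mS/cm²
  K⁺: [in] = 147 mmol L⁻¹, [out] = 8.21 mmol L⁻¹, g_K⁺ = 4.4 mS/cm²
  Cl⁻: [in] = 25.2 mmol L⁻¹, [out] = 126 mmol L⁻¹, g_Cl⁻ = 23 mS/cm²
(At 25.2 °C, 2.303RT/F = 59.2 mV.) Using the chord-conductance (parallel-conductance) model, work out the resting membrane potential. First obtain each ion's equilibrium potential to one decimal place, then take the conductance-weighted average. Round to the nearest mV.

E_Na⁺ = (59.2/1)·log₁₀(143/28.8) = 41.2 mV
E_K⁺ = (59.2/1)·log₁₀(8.21/147) = -74.2 mV
E_Cl⁻ = (59.2/-1)·log₁₀(126/25.2) = -41.4 mV
Vm = (Σ gᵢEᵢ)/(Σ gᵢ) = (1.4·41.2 + 4.4·-74.2 + 23·-41.4) / (1.4 + 4.4 + 23)
= -1221.00 / 28.8 = -42.40 mV

-42 mV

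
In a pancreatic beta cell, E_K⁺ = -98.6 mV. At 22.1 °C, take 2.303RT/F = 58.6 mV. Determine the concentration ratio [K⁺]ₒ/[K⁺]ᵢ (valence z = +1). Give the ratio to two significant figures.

log₁₀([out]/[in]) = E·z/(58.6) = -98.6 × 1 / 58.6 = -1.6826
[out]/[in] = 10^(-1.6826) = 0.02077

0.021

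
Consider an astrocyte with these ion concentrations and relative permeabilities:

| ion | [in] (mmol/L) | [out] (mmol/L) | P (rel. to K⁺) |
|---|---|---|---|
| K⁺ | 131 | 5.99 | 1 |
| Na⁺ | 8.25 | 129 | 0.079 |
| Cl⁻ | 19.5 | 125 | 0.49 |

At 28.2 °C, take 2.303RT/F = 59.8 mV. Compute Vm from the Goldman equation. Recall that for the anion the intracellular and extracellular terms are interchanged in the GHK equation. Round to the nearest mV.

-52 mV

Vm = 59.8 · log₁₀[(Σ P·[cation]ₒ + Σ P·[anion]ᵢ) / (Σ P·[cation]ᵢ + Σ P·[anion]ₒ)]
Numerator = 1×5.99 + 0.079×129 + 0.49×19.5 = 25.74
Denominator = 1×131 + 0.079×8.25 + 0.49×125 = 192.9
Vm = 59.8 · log₁₀(0.13342) = 59.8 × (-0.8748) = -52.31 mV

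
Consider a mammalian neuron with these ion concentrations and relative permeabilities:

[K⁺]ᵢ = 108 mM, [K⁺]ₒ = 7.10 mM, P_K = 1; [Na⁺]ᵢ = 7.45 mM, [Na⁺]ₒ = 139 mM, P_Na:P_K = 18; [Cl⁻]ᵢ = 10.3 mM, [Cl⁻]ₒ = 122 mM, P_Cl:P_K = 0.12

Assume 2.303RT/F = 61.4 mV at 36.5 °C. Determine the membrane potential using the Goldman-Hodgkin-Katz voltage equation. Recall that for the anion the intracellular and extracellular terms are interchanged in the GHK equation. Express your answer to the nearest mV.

61 mV

Vm = 61.4 · log₁₀[(Σ P·[cation]ₒ + Σ P·[anion]ᵢ) / (Σ P·[cation]ᵢ + Σ P·[anion]ₒ)]
Numerator = 1×7.10 + 18×139 + 0.12×10.3 = 2510
Denominator = 1×108 + 18×7.45 + 0.12×122 = 256.7
Vm = 61.4 · log₁₀(9.7777) = 61.4 × (0.9902) = 60.80 mV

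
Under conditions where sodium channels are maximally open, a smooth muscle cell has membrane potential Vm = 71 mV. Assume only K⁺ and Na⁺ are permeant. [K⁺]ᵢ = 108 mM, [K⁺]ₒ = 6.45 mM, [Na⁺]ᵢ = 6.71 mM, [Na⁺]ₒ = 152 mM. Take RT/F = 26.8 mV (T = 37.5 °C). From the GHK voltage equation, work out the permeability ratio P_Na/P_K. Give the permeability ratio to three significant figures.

26.6

Let α = P_Na/P_K. GHK: Vm = 26.8·ln[(Kₒ + α·Naₒ)/(Kᵢ + α·Naᵢ)].
e^(Vm/26.8) = e^(71.0/26.8) = 14.143
So 14.143·(Kᵢ + α·Naᵢ) = Kₒ + α·Naₒ → α = (14.143·108.0 − 6.45) / (152.0 − 14.143·6.71)
α = (1527 − 6.45) / (152.0 − 94.9) = 1521/57.1 = 26.64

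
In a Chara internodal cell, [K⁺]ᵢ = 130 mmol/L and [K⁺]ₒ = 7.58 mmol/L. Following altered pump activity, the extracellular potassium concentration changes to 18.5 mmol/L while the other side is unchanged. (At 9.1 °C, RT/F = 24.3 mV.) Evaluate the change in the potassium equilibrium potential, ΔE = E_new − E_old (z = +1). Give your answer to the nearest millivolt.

22 mV

E_old = (24.3/1)·ln(7.58/130) = -69.06 mV
E_new = (24.3/1)·ln(18.5/130) = -47.38 mV
ΔE = -47.38 − (-69.06) = 21.68 mV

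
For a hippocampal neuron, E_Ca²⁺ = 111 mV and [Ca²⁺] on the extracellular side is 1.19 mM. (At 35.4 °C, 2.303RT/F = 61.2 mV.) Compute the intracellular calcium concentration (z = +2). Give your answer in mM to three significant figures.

0.000281 mM

Nernst: E = (61.2/2) · log₁₀([out]/[in]), so log₁₀([out]/[in]) = 111.0 × 2 / 61.2 = 3.6275.
[out]/[in] = 10^(3.6275) = 4241.
[in] = 1.19 / 4241 = 0.0002806 mM.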